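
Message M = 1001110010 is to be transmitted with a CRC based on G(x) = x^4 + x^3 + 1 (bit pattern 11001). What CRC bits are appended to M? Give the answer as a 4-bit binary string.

1100

Append 4 zeros: 10011100100000. Divide by 11001 (XOR where the leading bit is 1):
  pos 0: 10011 XOR 11001 = 01010
  pos 1: 10101 XOR 11001 = 01100
  pos 2: 11000 XOR 11001 = 00001
  pos 6: 10100 XOR 11001 = 01101
  pos 7: 11010 XOR 11001 = 00011
Remainder (last 4 bits) = 1100. This is the CRC / FCS.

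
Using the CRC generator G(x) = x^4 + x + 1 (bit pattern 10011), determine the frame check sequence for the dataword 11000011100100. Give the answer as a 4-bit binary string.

1001

Append 4 zeros: 110000111001000000. Divide by 10011 (XOR where the leading bit is 1):
  pos 0: 11000 XOR 10011 = 01011
  pos 1: 10110 XOR 10011 = 00101
  pos 3: 10111 XOR 10011 = 00100
  pos 5: 10010 XOR 10011 = 00001
  pos 9: 10100 XOR 10011 = 00111
  pos 11: 11100 XOR 10011 = 01111
  pos 12: 11110 XOR 10011 = 01101
  pos 13: 11010 XOR 10011 = 01001
Remainder (last 4 bits) = 1001. This is the CRC / FCS.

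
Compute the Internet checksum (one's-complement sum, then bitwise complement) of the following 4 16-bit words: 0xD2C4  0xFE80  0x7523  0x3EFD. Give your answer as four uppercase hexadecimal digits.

7A99

One's-complement addition (fold any carry out of bit 15 back into bit 0):
  0xD2C4 + 0xFE80 = 0x1D144 → wrap carry → 0xD145
  0xD145 + 0x7523 = 0x14668 → wrap carry → 0x4669
  0x4669 + 0x3EFD = 0x08566
One's-complement sum = 0x8566.
Checksum = ~0x8566 & 0xFFFF = 0x7A99.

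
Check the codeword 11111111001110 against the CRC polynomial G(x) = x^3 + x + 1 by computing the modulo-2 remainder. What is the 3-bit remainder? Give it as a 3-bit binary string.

Modulo-2 division of 11111111001110 by 1011:
  pos 0: 1111 XOR 1011 = 0100
  pos 1: 1001 XOR 1011 = 0010
  pos 3: 1011 XOR 1011 = 0000
  pos 7: 1001 XOR 1011 = 0010
  pos 9: 1011 XOR 1011 = 0000
Remainder = 000 (zero — the frame passes the CRC check).

000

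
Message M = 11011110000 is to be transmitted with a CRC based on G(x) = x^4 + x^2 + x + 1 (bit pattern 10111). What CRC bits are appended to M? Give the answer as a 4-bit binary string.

0011

Append 4 zeros: 110111100000000. Divide by 10111 (XOR where the leading bit is 1):
  pos 0: 11011 XOR 10111 = 01100
  pos 1: 11001 XOR 10111 = 01110
  pos 2: 11101 XOR 10111 = 01010
  pos 3: 10100 XOR 10111 = 00011
  pos 6: 11000 XOR 10111 = 01111
  pos 7: 11110 XOR 10111 = 01001
  pos 8: 10010 XOR 10111 = 00101
  pos 10: 10100 XOR 10111 = 00011
Remainder (last 4 bits) = 0011. This is the CRC / FCS.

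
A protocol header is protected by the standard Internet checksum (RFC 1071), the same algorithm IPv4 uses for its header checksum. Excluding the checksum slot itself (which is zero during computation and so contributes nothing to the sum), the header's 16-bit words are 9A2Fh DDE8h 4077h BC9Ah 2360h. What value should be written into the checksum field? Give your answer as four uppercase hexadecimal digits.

6775

One's-complement addition (fold any carry out of bit 15 back into bit 0):
  0x9A2F + 0xDDE8 = 0x17817 → wrap carry → 0x7818
  0x7818 + 0x4077 = 0x0B88F
  0xB88F + 0xBC9A = 0x17529 → wrap carry → 0x752A
  0x752A + 0x2360 = 0x0988A
One's-complement sum = 0x988A.
Checksum = ~0x988A & 0xFFFF = 0x6775.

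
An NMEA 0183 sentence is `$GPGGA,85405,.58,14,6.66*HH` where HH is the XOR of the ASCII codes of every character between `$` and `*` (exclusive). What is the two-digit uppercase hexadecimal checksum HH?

54

XOR the ASCII codes of the payload characters:
  'G' = 0x47 → acc = 0x47
  'P' = 0x50 → acc = 0x17
  'G' = 0x47 → acc = 0x50
  'G' = 0x47 → acc = 0x17
  'A' = 0x41 → acc = 0x56
  ',' = 0x2C → acc = 0x7A
  '8' = 0x38 → acc = 0x42
  '5' = 0x35 → acc = 0x77
  '4' = 0x34 → acc = 0x43
  '0' = 0x30 → acc = 0x73
  '5' = 0x35 → acc = 0x46
  ',' = 0x2C → acc = 0x6A
  '.' = 0x2E → acc = 0x44
  '5' = 0x35 → acc = 0x71
  '8' = 0x38 → acc = 0x49
  ',' = 0x2C → acc = 0x65
  '1' = 0x31 → acc = 0x54
  '4' = 0x34 → acc = 0x60
  ',' = 0x2C → acc = 0x4C
  '6' = 0x36 → acc = 0x7A
  '.' = 0x2E → acc = 0x54
  '6' = 0x36 → acc = 0x62
  '6' = 0x36 → acc = 0x54
Checksum = 0x54.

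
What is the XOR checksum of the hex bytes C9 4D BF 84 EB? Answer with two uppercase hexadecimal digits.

XOR the bytes together:
  start with 0xC9
  0xC9 ⊕ 0x4D = 0x84
  0x84 ⊕ 0xBF = 0x3B
  0x3B ⊕ 0x84 = 0xBF
  0xBF ⊕ 0xEB = 0x54

54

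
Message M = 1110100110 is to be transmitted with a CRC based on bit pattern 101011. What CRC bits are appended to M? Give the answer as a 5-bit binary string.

Append 5 zeros: 111010011000000. Divide by 101011 (XOR where the leading bit is 1):
  pos 0: 111010 XOR 101011 = 010001
  pos 1: 100010 XOR 101011 = 001001
  pos 3: 100111 XOR 101011 = 001100
  pos 5: 110000 XOR 101011 = 011011
  pos 6: 110110 XOR 101011 = 011101
  pos 7: 111010 XOR 101011 = 010001
  pos 8: 100010 XOR 101011 = 001001
Remainder (last 5 bits) = 10010. This is the CRC / FCS.

10010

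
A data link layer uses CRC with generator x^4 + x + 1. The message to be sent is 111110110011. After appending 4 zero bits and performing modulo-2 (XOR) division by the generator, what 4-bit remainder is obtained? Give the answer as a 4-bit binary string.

Append 4 zeros: 1111101100110000. Divide by 10011 (XOR where the leading bit is 1):
  pos 0: 11111 XOR 10011 = 01100
  pos 1: 11000 XOR 10011 = 01011
  pos 2: 10111 XOR 10011 = 00100
  pos 4: 10010 XOR 10011 = 00001
  pos 8: 10110 XOR 10011 = 00101
  pos 10: 10100 XOR 10011 = 00111
Remainder (last 4 bits) = 1110. This is the CRC / FCS.

1110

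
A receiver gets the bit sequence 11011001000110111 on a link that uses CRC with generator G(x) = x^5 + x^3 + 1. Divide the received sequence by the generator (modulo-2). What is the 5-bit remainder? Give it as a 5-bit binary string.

Modulo-2 division of 11011001000110111 by 101001:
  pos 0: 110110 XOR 101001 = 011111
  pos 1: 111110 XOR 101001 = 010111
  pos 2: 101111 XOR 101001 = 000110
  pos 5: 110000 XOR 101001 = 011001
  pos 6: 110011 XOR 101001 = 011010
  pos 7: 110101 XOR 101001 = 011100
  pos 8: 111000 XOR 101001 = 010001
  pos 9: 100011 XOR 101001 = 001010
  pos 11: 101011 XOR 101001 = 000010
Remainder = 00010 (nonzero — an error is detected).

00010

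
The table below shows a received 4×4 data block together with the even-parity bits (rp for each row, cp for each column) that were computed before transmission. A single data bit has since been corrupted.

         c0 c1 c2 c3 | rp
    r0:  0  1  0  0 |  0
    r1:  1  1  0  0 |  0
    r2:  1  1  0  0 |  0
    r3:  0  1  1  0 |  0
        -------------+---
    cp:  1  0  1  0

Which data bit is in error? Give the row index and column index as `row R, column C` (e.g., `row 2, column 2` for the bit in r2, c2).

row 0, column 0

Recompute each row's even parity and compare to rp:
  r0: data parity 1, sent rp 0 → mismatch
  r1: data parity 0, sent rp 0 → ok
  r2: data parity 0, sent rp 0 → ok
  r3: data parity 0, sent rp 0 → ok
Recompute each column's even parity and compare to cp:
  c0: data parity 0, sent cp 1 → mismatch
  c1: data parity 0, sent cp 0 → ok
  c2: data parity 1, sent cp 1 → ok
  c3: data parity 0, sent cp 0 → ok
Exactly one row (r0) and one column (c0) fail → the flipped bit is at their intersection.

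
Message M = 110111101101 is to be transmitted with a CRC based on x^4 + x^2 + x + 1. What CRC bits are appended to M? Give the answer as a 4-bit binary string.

1011

Append 4 zeros: 1101111011010000. Divide by 10111 (XOR where the leading bit is 1):
  pos 0: 11011 XOR 10111 = 01100
  pos 1: 11001 XOR 10111 = 01110
  pos 2: 11101 XOR 10111 = 01010
  pos 3: 10100 XOR 10111 = 00011
  pos 6: 11110 XOR 10111 = 01001
  pos 7: 10011 XOR 10111 = 00100
  pos 9: 10000 XOR 10111 = 00111
  pos 11: 11100 XOR 10111 = 01011
Remainder (last 4 bits) = 1011. This is the CRC / FCS.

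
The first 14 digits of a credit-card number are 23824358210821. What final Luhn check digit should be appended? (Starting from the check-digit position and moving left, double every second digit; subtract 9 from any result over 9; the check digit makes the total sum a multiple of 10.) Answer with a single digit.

3

Partial digits right→left: 1 2 8 0 1 2 8 5 3 4 2 8 3 2
Double every second digit counting from the check-digit position (so the 1st, 3rd, 5th, ... of the partial from the right).
  doubled (with −9 where >9): 2 7 2 7 6 4 6 → sum 34
  kept as-is: 2 0 2 5 4 8 2 → sum 23
Total = 34 + 23 = 57.
Check digit = (10 − (57 mod 10)) mod 10 = 3.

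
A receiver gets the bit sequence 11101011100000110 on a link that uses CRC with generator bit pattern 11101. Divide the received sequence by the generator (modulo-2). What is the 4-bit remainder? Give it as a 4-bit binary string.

Modulo-2 division of 11101011100000110 by 11101:
  pos 0: 11101 XOR 11101 = 00000
  pos 6: 11100 XOR 11101 = 00001
  pos 10: 10001 XOR 11101 = 01100
  pos 11: 11001 XOR 11101 = 00100
Remainder = 1000 (nonzero — an error is detected).

1000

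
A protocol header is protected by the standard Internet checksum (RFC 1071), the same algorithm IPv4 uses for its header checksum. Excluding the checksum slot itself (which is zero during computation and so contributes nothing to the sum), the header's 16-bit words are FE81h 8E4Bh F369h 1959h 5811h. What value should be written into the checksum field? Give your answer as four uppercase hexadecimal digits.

0E5E

One's-complement addition (fold any carry out of bit 15 back into bit 0):
  0xFE81 + 0x8E4B = 0x18CCC → wrap carry → 0x8CCD
  0x8CCD + 0xF369 = 0x18036 → wrap carry → 0x8037
  0x8037 + 0x1959 = 0x09990
  0x9990 + 0x5811 = 0x0F1A1
One's-complement sum = 0xF1A1.
Checksum = ~0xF1A1 & 0xFFFF = 0x0E5E.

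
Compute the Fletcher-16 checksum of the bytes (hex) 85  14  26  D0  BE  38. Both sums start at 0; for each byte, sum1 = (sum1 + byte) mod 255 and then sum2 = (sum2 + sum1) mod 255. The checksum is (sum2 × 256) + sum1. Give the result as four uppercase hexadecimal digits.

Running sums (mod 255):
  after byte 0 (85): sum1=133, sum2=133
  after byte 1 (14): sum1=153, sum2=31
  after byte 2 (26): sum1=191, sum2=222
  after byte 3 (D0): sum1=144, sum2=111
  after byte 4 (BE): sum1=79, sum2=190
  after byte 5 (38): sum1=135, sum2=70
Checksum = sum2·256 + sum1 = 70·256 + 135 = 18055 = 0x4687.

4687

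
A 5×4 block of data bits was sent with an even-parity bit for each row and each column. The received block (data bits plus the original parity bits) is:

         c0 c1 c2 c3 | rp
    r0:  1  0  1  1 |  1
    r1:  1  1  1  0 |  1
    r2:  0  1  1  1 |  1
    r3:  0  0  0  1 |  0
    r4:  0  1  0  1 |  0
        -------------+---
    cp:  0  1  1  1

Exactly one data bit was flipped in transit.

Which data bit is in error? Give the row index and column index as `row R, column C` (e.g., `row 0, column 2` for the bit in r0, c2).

Recompute each row's even parity and compare to rp:
  r0: data parity 1, sent rp 1 → ok
  r1: data parity 1, sent rp 1 → ok
  r2: data parity 1, sent rp 1 → ok
  r3: data parity 1, sent rp 0 → mismatch
  r4: data parity 0, sent rp 0 → ok
Recompute each column's even parity and compare to cp:
  c0: data parity 0, sent cp 0 → ok
  c1: data parity 1, sent cp 1 → ok
  c2: data parity 1, sent cp 1 → ok
  c3: data parity 0, sent cp 1 → mismatch
Exactly one row (r3) and one column (c3) fail → the flipped bit is at their intersection.

row 3, column 3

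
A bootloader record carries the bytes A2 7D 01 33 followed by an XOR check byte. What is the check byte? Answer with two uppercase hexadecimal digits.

ED

XOR the bytes together:
  start with 0xA2
  0xA2 ⊕ 0x7D = 0xDF
  0xDF ⊕ 0x01 = 0xDE
  0xDE ⊕ 0x33 = 0xED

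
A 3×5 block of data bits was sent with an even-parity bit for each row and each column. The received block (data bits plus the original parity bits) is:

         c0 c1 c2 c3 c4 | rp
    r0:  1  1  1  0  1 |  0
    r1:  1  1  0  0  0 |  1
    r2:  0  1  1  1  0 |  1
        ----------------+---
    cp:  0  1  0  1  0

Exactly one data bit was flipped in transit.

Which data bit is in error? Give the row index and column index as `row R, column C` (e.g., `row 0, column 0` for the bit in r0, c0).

Recompute each row's even parity and compare to rp:
  r0: data parity 0, sent rp 0 → ok
  r1: data parity 0, sent rp 1 → mismatch
  r2: data parity 1, sent rp 1 → ok
Recompute each column's even parity and compare to cp:
  c0: data parity 0, sent cp 0 → ok
  c1: data parity 1, sent cp 1 → ok
  c2: data parity 0, sent cp 0 → ok
  c3: data parity 1, sent cp 1 → ok
  c4: data parity 1, sent cp 0 → mismatch
Exactly one row (r1) and one column (c4) fail → the flipped bit is at their intersection.

row 1, column 4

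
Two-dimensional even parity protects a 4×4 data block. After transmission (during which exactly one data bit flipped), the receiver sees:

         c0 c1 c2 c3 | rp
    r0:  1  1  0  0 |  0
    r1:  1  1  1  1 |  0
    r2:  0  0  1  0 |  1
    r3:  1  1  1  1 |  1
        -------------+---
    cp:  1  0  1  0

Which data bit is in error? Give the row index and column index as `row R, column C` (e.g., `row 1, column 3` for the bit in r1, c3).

Recompute each row's even parity and compare to rp:
  r0: data parity 0, sent rp 0 → ok
  r1: data parity 0, sent rp 0 → ok
  r2: data parity 1, sent rp 1 → ok
  r3: data parity 0, sent rp 1 → mismatch
Recompute each column's even parity and compare to cp:
  c0: data parity 1, sent cp 1 → ok
  c1: data parity 1, sent cp 0 → mismatch
  c2: data parity 1, sent cp 1 → ok
  c3: data parity 0, sent cp 0 → ok
Exactly one row (r3) and one column (c1) fail → the flipped bit is at their intersection.

row 3, column 1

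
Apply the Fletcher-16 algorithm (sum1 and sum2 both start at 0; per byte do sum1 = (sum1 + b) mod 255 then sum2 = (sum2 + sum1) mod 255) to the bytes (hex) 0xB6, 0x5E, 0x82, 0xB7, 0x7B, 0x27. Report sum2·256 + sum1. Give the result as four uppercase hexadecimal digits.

Running sums (mod 255):
  after byte 0 (0xB6): sum1=182, sum2=182
  after byte 1 (0x5E): sum1=21, sum2=203
  after byte 2 (0x82): sum1=151, sum2=99
  after byte 3 (0xB7): sum1=79, sum2=178
  after byte 4 (0x7B): sum1=202, sum2=125
  after byte 5 (0x27): sum1=241, sum2=111
Checksum = sum2·256 + sum1 = 111·256 + 241 = 28657 = 0x6FF1.

6FF1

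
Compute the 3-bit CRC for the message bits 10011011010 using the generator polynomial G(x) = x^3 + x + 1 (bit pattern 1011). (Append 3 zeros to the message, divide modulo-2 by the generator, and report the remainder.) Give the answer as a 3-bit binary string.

000

Append 3 zeros: 10011011010000. Divide by 1011 (XOR where the leading bit is 1):
  pos 0: 1001 XOR 1011 = 0010
  pos 2: 1010 XOR 1011 = 0001
  pos 5: 1110 XOR 1011 = 0101
  pos 6: 1011 XOR 1011 = 0000
Remainder (last 3 bits) = 000. This is the CRC / FCS.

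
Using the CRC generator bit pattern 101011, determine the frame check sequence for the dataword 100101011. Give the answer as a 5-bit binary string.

Append 5 zeros: 10010101100000. Divide by 101011 (XOR where the leading bit is 1):
  pos 0: 100101 XOR 101011 = 001110
  pos 2: 111001 XOR 101011 = 010010
  pos 3: 100101 XOR 101011 = 001110
  pos 5: 111000 XOR 101011 = 010011
  pos 6: 100110 XOR 101011 = 001101
  pos 8: 110100 XOR 101011 = 011111
Remainder (last 5 bits) = 11111. This is the CRC / FCS.

11111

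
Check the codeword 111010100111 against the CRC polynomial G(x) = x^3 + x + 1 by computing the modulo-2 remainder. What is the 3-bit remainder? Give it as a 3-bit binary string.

000

Modulo-2 division of 111010100111 by 1011:
  pos 0: 1110 XOR 1011 = 0101
  pos 1: 1011 XOR 1011 = 0000
  pos 6: 1001 XOR 1011 = 0010
  pos 8: 1011 XOR 1011 = 0000
Remainder = 000 (zero — the frame passes the CRC check).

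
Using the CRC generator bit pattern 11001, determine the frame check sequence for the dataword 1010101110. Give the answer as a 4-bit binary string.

1101

Append 4 zeros: 10101011100000. Divide by 11001 (XOR where the leading bit is 1):
  pos 0: 10101 XOR 11001 = 01100
  pos 1: 11000 XOR 11001 = 00001
  pos 5: 11110 XOR 11001 = 00111
  pos 7: 11100 XOR 11001 = 00101
  pos 9: 10100 XOR 11001 = 01101
Remainder (last 4 bits) = 1101. This is the CRC / FCS.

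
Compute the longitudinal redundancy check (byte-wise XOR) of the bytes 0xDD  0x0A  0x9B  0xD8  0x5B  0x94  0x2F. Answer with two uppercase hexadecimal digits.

XOR the bytes together:
  start with 0xDD
  0xDD ⊕ 0x0A = 0xD7
  0xD7 ⊕ 0x9B = 0x4C
  0x4C ⊕ 0xD8 = 0x94
  0x94 ⊕ 0x5B = 0xCF
  0xCF ⊕ 0x94 = 0x5B
  0x5B ⊕ 0x2F = 0x74

74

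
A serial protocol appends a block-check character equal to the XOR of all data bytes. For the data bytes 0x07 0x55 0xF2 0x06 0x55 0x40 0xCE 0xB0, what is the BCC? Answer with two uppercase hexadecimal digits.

CD

XOR the bytes together:
  start with 0x07
  0x07 ⊕ 0x55 = 0x52
  0x52 ⊕ 0xF2 = 0xA0
  0xA0 ⊕ 0x06 = 0xA6
  0xA6 ⊕ 0x55 = 0xF3
  0xF3 ⊕ 0x40 = 0xB3
  0xB3 ⊕ 0xCE = 0x7D
  0x7D ⊕ 0xB0 = 0xCD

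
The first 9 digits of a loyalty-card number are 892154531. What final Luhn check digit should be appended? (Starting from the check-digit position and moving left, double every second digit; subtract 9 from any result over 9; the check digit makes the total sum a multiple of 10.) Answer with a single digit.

8

Partial digits right→left: 1 3 5 4 5 1 2 9 8
Double every second digit counting from the check-digit position (so the 1st, 3rd, 5th, ... of the partial from the right).
  doubled (with −9 where >9): 2 1 1 4 7 → sum 15
  kept as-is: 3 4 1 9 → sum 17
Total = 15 + 17 = 32.
Check digit = (10 − (32 mod 10)) mod 10 = 8.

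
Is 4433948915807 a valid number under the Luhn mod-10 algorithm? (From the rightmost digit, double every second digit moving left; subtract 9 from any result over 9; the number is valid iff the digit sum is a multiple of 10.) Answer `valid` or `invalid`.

invalid

From the right, keep odd positions and double even positions (subtract 9 from any doubled value over 9):
  doubled (positions 2,4,...): 0 1 9 8 6 8 → sum 32
  kept (positions 1,3,...): 7 8 1 8 9 3 4 → sum 40
Total = 72.
72 mod 10 = 2, so the number is invalid.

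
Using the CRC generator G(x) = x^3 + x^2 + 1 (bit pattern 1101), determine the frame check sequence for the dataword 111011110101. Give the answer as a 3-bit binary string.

000

Append 3 zeros: 111011110101000. Divide by 1101 (XOR where the leading bit is 1):
  pos 0: 1110 XOR 1101 = 0011
  pos 2: 1111 XOR 1101 = 0010
  pos 4: 1011 XOR 1101 = 0110
  pos 5: 1100 XOR 1101 = 0001
  pos 8: 1101 XOR 1101 = 0000
Remainder (last 3 bits) = 000. This is the CRC / FCS.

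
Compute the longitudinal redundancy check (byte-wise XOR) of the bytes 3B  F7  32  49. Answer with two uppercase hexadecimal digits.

XOR the bytes together:
  start with 0x3B
  0x3B ⊕ 0xF7 = 0xCC
  0xCC ⊕ 0x32 = 0xFE
  0xFE ⊕ 0x49 = 0xB7

B7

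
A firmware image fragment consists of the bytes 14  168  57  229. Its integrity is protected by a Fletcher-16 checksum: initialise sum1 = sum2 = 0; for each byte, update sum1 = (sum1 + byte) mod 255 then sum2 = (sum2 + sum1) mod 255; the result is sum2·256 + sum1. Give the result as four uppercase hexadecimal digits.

8AD5

Running sums (mod 255):
  after byte 0 (14): sum1=14, sum2=14
  after byte 1 (168): sum1=182, sum2=196
  after byte 2 (57): sum1=239, sum2=180
  after byte 3 (229): sum1=213, sum2=138
Checksum = sum2·256 + sum1 = 138·256 + 213 = 35541 = 0x8AD5.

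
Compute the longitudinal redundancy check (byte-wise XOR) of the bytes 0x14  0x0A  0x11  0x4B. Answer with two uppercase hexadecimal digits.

44

XOR the bytes together:
  start with 0x14
  0x14 ⊕ 0x0A = 0x1E
  0x1E ⊕ 0x11 = 0x0F
  0x0F ⊕ 0x4B = 0x44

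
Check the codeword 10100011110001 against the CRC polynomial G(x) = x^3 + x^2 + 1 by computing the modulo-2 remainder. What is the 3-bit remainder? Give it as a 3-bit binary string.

Modulo-2 division of 10100011110001 by 1101:
  pos 0: 1010 XOR 1101 = 0111
  pos 1: 1110 XOR 1101 = 0011
  pos 3: 1101 XOR 1101 = 0000
  pos 7: 1110 XOR 1101 = 0011
  pos 9: 1100 XOR 1101 = 0001
Remainder = 011 (nonzero — an error is detected).

011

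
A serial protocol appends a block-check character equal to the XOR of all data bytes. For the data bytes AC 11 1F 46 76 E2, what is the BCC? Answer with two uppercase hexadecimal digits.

XOR the bytes together:
  start with 0xAC
  0xAC ⊕ 0x11 = 0xBD
  0xBD ⊕ 0x1F = 0xA2
  0xA2 ⊕ 0x46 = 0xE4
  0xE4 ⊕ 0x76 = 0x92
  0x92 ⊕ 0xE2 = 0x70

70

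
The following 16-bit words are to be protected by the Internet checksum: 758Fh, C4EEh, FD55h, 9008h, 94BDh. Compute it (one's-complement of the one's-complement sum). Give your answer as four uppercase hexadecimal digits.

A365

One's-complement addition (fold any carry out of bit 15 back into bit 0):
  0x758F + 0xC4EE = 0x13A7D → wrap carry → 0x3A7E
  0x3A7E + 0xFD55 = 0x137D3 → wrap carry → 0x37D4
  0x37D4 + 0x9008 = 0x0C7DC
  0xC7DC + 0x94BD = 0x15C99 → wrap carry → 0x5C9A
One's-complement sum = 0x5C9A.
Checksum = ~0x5C9A & 0xFFFF = 0xA365.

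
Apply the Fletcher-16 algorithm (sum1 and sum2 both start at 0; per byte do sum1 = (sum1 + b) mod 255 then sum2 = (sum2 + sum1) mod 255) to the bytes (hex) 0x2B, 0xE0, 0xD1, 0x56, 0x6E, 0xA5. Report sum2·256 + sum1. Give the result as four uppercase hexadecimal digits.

3448

Running sums (mod 255):
  after byte 0 (0x2B): sum1=43, sum2=43
  after byte 1 (0xE0): sum1=12, sum2=55
  after byte 2 (0xD1): sum1=221, sum2=21
  after byte 3 (0x56): sum1=52, sum2=73
  after byte 4 (0x6E): sum1=162, sum2=235
  after byte 5 (0xA5): sum1=72, sum2=52
Checksum = sum2·256 + sum1 = 52·256 + 72 = 13384 = 0x3448.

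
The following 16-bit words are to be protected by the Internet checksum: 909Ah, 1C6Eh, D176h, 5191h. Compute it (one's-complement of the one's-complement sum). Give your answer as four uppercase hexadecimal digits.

One's-complement addition (fold any carry out of bit 15 back into bit 0):
  0x909A + 0x1C6E = 0x0AD08
  0xAD08 + 0xD176 = 0x17E7E → wrap carry → 0x7E7F
  0x7E7F + 0x5191 = 0x0D010
One's-complement sum = 0xD010.
Checksum = ~0xD010 & 0xFFFF = 0x2FEF.

2FEF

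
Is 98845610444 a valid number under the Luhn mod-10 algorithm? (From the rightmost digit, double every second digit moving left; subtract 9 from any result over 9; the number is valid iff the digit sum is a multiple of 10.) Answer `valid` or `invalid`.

invalid

From the right, keep odd positions and double even positions (subtract 9 from any doubled value over 9):
  doubled (positions 2,4,...): 8 0 3 8 7 → sum 26
  kept (positions 1,3,...): 4 4 1 5 8 9 → sum 31
Total = 57.
57 mod 10 = 7, so the number is invalid.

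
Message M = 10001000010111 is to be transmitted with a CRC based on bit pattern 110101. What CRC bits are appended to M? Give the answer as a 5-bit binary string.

01010

Append 5 zeros: 1000100001011100000. Divide by 110101 (XOR where the leading bit is 1):
  pos 0: 100010 XOR 110101 = 010111
  pos 1: 101110 XOR 110101 = 011011
  pos 2: 110110 XOR 110101 = 000011
  pos 6: 110101 XOR 110101 = 000000
  pos 12: 110000 XOR 110101 = 000101
Remainder (last 5 bits) = 01010. This is the CRC / FCS.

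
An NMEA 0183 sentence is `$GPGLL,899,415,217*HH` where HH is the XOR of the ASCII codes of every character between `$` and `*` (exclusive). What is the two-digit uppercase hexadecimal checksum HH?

40

XOR the ASCII codes of the payload characters:
  'G' = 0x47 → acc = 0x47
  'P' = 0x50 → acc = 0x17
  'G' = 0x47 → acc = 0x50
  'L' = 0x4C → acc = 0x1C
  'L' = 0x4C → acc = 0x50
  ',' = 0x2C → acc = 0x7C
  '8' = 0x38 → acc = 0x44
  '9' = 0x39 → acc = 0x7D
  '9' = 0x39 → acc = 0x44
  ',' = 0x2C → acc = 0x68
  '4' = 0x34 → acc = 0x5C
  '1' = 0x31 → acc = 0x6D
  '5' = 0x35 → acc = 0x58
  ',' = 0x2C → acc = 0x74
  '2' = 0x32 → acc = 0x46
  '1' = 0x31 → acc = 0x77
  '7' = 0x37 → acc = 0x40
Checksum = 0x40.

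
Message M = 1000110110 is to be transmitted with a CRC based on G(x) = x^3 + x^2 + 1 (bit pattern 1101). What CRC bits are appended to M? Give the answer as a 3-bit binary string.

Append 3 zeros: 1000110110000. Divide by 1101 (XOR where the leading bit is 1):
  pos 0: 1000 XOR 1101 = 0101
  pos 1: 1011 XOR 1101 = 0110
  pos 2: 1101 XOR 1101 = 0000
  pos 7: 1100 XOR 1101 = 0001
Remainder (last 3 bits) = 100. This is the CRC / FCS.

100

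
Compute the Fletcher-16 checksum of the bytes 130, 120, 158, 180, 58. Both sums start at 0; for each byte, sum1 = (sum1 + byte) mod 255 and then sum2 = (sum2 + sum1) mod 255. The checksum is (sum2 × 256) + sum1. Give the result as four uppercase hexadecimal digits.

Running sums (mod 255):
  after byte 0 (130): sum1=130, sum2=130
  after byte 1 (120): sum1=250, sum2=125
  after byte 2 (158): sum1=153, sum2=23
  after byte 3 (180): sum1=78, sum2=101
  after byte 4 (58): sum1=136, sum2=237
Checksum = sum2·256 + sum1 = 237·256 + 136 = 60808 = 0xED88.

ED88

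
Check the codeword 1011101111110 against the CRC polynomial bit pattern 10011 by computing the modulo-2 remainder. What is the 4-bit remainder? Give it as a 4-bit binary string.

0000

Modulo-2 division of 1011101111110 by 10011:
  pos 0: 10111 XOR 10011 = 00100
  pos 2: 10001 XOR 10011 = 00010
  pos 5: 10111 XOR 10011 = 00100
  pos 7: 10011 XOR 10011 = 00000
Remainder = 0000 (zero — the frame passes the CRC check).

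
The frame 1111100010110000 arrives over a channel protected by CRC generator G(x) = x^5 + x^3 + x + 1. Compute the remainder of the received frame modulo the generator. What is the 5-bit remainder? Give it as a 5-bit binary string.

Modulo-2 division of 1111100010110000 by 101011:
  pos 0: 111110 XOR 101011 = 010101
  pos 1: 101010 XOR 101011 = 000001
  pos 6: 101011 XOR 101011 = 000000
Remainder = 00000 (zero — the frame passes the CRC check).

00000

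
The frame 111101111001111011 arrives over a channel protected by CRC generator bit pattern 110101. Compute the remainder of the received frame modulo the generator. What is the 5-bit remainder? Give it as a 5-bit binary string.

Modulo-2 division of 111101111001111011 by 110101:
  pos 0: 111101 XOR 110101 = 001000
  pos 2: 100011 XOR 110101 = 010110
  pos 3: 101101 XOR 110101 = 011000
  pos 4: 110000 XOR 110101 = 000101
  pos 7: 101011 XOR 110101 = 011110
  pos 8: 111101 XOR 110101 = 001000
  pos 10: 100010 XOR 110101 = 010111
  pos 11: 101111 XOR 110101 = 011010
  pos 12: 110101 XOR 110101 = 000000
Remainder = 00000 (zero — the frame passes the CRC check).

00000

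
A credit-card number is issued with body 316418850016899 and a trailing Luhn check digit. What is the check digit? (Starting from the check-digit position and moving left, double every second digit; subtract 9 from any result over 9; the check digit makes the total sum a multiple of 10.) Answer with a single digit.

1

Partial digits right→left: 9 9 8 6 1 0 0 5 8 8 1 4 6 1 3
Double every second digit counting from the check-digit position (so the 1st, 3rd, 5th, ... of the partial from the right).
  doubled (with −9 where >9): 9 7 2 0 7 2 3 6 → sum 36
  kept as-is: 9 6 0 5 8 4 1 → sum 33
Total = 36 + 33 = 69.
Check digit = (10 − (69 mod 10)) mod 10 = 1.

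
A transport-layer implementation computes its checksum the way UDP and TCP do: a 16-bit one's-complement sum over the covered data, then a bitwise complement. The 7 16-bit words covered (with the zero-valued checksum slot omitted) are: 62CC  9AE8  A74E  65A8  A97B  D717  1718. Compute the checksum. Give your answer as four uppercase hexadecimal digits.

One's-complement addition (fold any carry out of bit 15 back into bit 0):
  0x62CC + 0x9AE8 = 0x0FDB4
  0xFDB4 + 0xA74E = 0x1A502 → wrap carry → 0xA503
  0xA503 + 0x65A8 = 0x10AAB → wrap carry → 0x0AAC
  0x0AAC + 0xA97B = 0x0B427
  0xB427 + 0xD717 = 0x18B3E → wrap carry → 0x8B3F
  0x8B3F + 0x1718 = 0x0A257
One's-complement sum = 0xA257.
Checksum = ~0xA257 & 0xFFFF = 0x5DA8.

5DA8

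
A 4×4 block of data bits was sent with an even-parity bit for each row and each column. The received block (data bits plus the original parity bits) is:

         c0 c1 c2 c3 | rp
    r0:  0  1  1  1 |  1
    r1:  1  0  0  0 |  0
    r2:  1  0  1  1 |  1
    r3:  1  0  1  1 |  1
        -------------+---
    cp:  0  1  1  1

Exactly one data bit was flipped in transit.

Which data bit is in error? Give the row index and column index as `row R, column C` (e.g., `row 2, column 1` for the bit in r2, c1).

Recompute each row's even parity and compare to rp:
  r0: data parity 1, sent rp 1 → ok
  r1: data parity 1, sent rp 0 → mismatch
  r2: data parity 1, sent rp 1 → ok
  r3: data parity 1, sent rp 1 → ok
Recompute each column's even parity and compare to cp:
  c0: data parity 1, sent cp 0 → mismatch
  c1: data parity 1, sent cp 1 → ok
  c2: data parity 1, sent cp 1 → ok
  c3: data parity 1, sent cp 1 → ok
Exactly one row (r1) and one column (c0) fail → the flipped bit is at their intersection.

row 1, column 0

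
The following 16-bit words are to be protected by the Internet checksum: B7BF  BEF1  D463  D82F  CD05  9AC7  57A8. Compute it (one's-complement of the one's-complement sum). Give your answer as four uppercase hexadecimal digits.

1D45

One's-complement addition (fold any carry out of bit 15 back into bit 0):
  0xB7BF + 0xBEF1 = 0x176B0 → wrap carry → 0x76B1
  0x76B1 + 0xD463 = 0x14B14 → wrap carry → 0x4B15
  0x4B15 + 0xD82F = 0x12344 → wrap carry → 0x2345
  0x2345 + 0xCD05 = 0x0F04A
  0xF04A + 0x9AC7 = 0x18B11 → wrap carry → 0x8B12
  0x8B12 + 0x57A8 = 0x0E2BA
One's-complement sum = 0xE2BA.
Checksum = ~0xE2BA & 0xFFFF = 0x1D45.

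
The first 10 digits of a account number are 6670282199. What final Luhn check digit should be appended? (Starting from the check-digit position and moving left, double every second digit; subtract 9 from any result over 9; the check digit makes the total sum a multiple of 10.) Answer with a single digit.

Partial digits right→left: 9 9 1 2 8 2 0 7 6 6
Double every second digit counting from the check-digit position (so the 1st, 3rd, 5th, ... of the partial from the right).
  doubled (with −9 where >9): 9 2 7 0 3 → sum 21
  kept as-is: 9 2 2 7 6 → sum 26
Total = 21 + 26 = 47.
Check digit = (10 − (47 mod 10)) mod 10 = 3.

3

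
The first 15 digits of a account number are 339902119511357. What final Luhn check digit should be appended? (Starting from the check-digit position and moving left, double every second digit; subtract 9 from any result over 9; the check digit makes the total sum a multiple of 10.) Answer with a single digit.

Partial digits right→left: 7 5 3 1 1 5 9 1 1 2 0 9 9 3 3
Double every second digit counting from the check-digit position (so the 1st, 3rd, 5th, ... of the partial from the right).
  doubled (with −9 where >9): 5 6 2 9 2 0 9 6 → sum 39
  kept as-is: 5 1 5 1 2 9 3 → sum 26
Total = 39 + 26 = 65.
Check digit = (10 − (65 mod 10)) mod 10 = 5.

5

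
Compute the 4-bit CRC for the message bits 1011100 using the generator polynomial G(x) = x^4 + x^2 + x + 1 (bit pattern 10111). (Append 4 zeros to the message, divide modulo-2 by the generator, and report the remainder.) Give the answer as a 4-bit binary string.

0000

Append 4 zeros: 10111000000. Divide by 10111 (XOR where the leading bit is 1):
  pos 0: 10111 XOR 10111 = 00000
Remainder (last 4 bits) = 0000. This is the CRC / FCS.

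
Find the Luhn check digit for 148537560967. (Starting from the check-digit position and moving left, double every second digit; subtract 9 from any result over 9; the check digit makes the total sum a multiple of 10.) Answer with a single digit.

6

Partial digits right→left: 7 6 9 0 6 5 7 3 5 8 4 1
Double every second digit counting from the check-digit position (so the 1st, 3rd, 5th, ... of the partial from the right).
  doubled (with −9 where >9): 5 9 3 5 1 8 → sum 31
  kept as-is: 6 0 5 3 8 1 → sum 23
Total = 31 + 23 = 54.
Check digit = (10 − (54 mod 10)) mod 10 = 6.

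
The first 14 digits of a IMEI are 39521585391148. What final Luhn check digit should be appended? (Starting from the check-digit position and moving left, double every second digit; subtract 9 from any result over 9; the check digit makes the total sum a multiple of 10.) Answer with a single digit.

2

Partial digits right→left: 8 4 1 1 9 3 5 8 5 1 2 5 9 3
Double every second digit counting from the check-digit position (so the 1st, 3rd, 5th, ... of the partial from the right).
  doubled (with −9 where >9): 7 2 9 1 1 4 9 → sum 33
  kept as-is: 4 1 3 8 1 5 3 → sum 25
Total = 33 + 25 = 58.
Check digit = (10 − (58 mod 10)) mod 10 = 2.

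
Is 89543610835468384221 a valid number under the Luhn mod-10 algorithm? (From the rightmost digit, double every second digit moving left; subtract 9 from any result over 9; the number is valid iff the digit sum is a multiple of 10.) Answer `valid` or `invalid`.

valid

From the right, keep odd positions and double even positions (subtract 9 from any doubled value over 9):
  doubled (positions 2,4,...): 4 8 6 3 1 7 2 6 1 7 → sum 45
  kept (positions 1,3,...): 1 2 8 8 4 3 0 6 4 9 → sum 45
Total = 90.
90 mod 10 = 0, so the number is valid.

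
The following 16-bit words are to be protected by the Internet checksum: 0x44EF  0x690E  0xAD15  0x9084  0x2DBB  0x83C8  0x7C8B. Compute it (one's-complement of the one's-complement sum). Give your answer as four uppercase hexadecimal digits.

One's-complement addition (fold any carry out of bit 15 back into bit 0):
  0x44EF + 0x690E = 0x0ADFD
  0xADFD + 0xAD15 = 0x15B12 → wrap carry → 0x5B13
  0x5B13 + 0x9084 = 0x0EB97
  0xEB97 + 0x2DBB = 0x11952 → wrap carry → 0x1953
  0x1953 + 0x83C8 = 0x09D1B
  0x9D1B + 0x7C8B = 0x119A6 → wrap carry → 0x19A7
One's-complement sum = 0x19A7.
Checksum = ~0x19A7 & 0xFFFF = 0xE658.

E658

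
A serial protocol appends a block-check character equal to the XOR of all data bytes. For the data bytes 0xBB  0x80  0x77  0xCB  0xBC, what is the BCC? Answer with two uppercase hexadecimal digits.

XOR the bytes together:
  start with 0xBB
  0xBB ⊕ 0x80 = 0x3B
  0x3B ⊕ 0x77 = 0x4C
  0x4C ⊕ 0xCB = 0x87
  0x87 ⊕ 0xBC = 0x3B

3B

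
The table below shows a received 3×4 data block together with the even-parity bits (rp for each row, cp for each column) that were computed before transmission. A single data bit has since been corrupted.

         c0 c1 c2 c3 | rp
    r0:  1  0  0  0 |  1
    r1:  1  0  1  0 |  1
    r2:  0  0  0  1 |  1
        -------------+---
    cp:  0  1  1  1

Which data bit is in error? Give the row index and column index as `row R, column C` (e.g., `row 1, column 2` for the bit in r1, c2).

row 1, column 1

Recompute each row's even parity and compare to rp:
  r0: data parity 1, sent rp 1 → ok
  r1: data parity 0, sent rp 1 → mismatch
  r2: data parity 1, sent rp 1 → ok
Recompute each column's even parity and compare to cp:
  c0: data parity 0, sent cp 0 → ok
  c1: data parity 0, sent cp 1 → mismatch
  c2: data parity 1, sent cp 1 → ok
  c3: data parity 1, sent cp 1 → ok
Exactly one row (r1) and one column (c1) fail → the flipped bit is at their intersection.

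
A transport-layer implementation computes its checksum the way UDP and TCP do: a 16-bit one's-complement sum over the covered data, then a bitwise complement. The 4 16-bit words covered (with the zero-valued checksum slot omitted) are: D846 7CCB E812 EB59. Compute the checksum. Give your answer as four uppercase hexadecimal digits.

D780

One's-complement addition (fold any carry out of bit 15 back into bit 0):
  0xD846 + 0x7CCB = 0x15511 → wrap carry → 0x5512
  0x5512 + 0xE812 = 0x13D24 → wrap carry → 0x3D25
  0x3D25 + 0xEB59 = 0x1287E → wrap carry → 0x287F
One's-complement sum = 0x287F.
Checksum = ~0x287F & 0xFFFF = 0xD780.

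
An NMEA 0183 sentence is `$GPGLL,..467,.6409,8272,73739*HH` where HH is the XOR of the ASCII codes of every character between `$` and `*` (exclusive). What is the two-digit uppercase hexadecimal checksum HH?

76

XOR the ASCII codes of the payload characters:
  'G' = 0x47 → acc = 0x47
  'P' = 0x50 → acc = 0x17
  'G' = 0x47 → acc = 0x50
  'L' = 0x4C → acc = 0x1C
  'L' = 0x4C → acc = 0x50
  ',' = 0x2C → acc = 0x7C
  '.' = 0x2E → acc = 0x52
  '.' = 0x2E → acc = 0x7C
  '4' = 0x34 → acc = 0x48
  '6' = 0x36 → acc = 0x7E
  '7' = 0x37 → acc = 0x49
  ',' = 0x2C → acc = 0x65
  '.' = 0x2E → acc = 0x4B
  '6' = 0x36 → acc = 0x7D
  '4' = 0x34 → acc = 0x49
  '0' = 0x30 → acc = 0x79
  '9' = 0x39 → acc = 0x40
  ',' = 0x2C → acc = 0x6C
  '8' = 0x38 → acc = 0x54
  '2' = 0x32 → acc = 0x66
  '7' = 0x37 → acc = 0x51
  '2' = 0x32 → acc = 0x63
  ',' = 0x2C → acc = 0x4F
  '7' = 0x37 → acc = 0x78
  '3' = 0x33 → acc = 0x4B
  '7' = 0x37 → acc = 0x7C
  '3' = 0x33 → acc = 0x4F
  '9' = 0x39 → acc = 0x76
Checksum = 0x76.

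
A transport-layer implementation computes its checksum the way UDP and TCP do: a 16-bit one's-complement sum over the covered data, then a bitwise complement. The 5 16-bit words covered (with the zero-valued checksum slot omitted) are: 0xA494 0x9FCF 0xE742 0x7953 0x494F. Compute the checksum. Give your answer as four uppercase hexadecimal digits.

One's-complement addition (fold any carry out of bit 15 back into bit 0):
  0xA494 + 0x9FCF = 0x14463 → wrap carry → 0x4464
  0x4464 + 0xE742 = 0x12BA6 → wrap carry → 0x2BA7
  0x2BA7 + 0x7953 = 0x0A4FA
  0xA4FA + 0x494F = 0x0EE49
One's-complement sum = 0xEE49.
Checksum = ~0xEE49 & 0xFFFF = 0x11B6.

11B6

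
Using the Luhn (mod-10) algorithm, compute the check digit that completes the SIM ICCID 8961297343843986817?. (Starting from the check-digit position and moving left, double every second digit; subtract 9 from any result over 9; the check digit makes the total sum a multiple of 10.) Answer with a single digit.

Partial digits right→left: 7 1 8 6 8 9 3 4 8 3 4 3 7 9 2 1 6 9 8
Double every second digit counting from the check-digit position (so the 1st, 3rd, 5th, ... of the partial from the right).
  doubled (with −9 where >9): 5 7 7 6 7 8 5 4 3 7 → sum 59
  kept as-is: 1 6 9 4 3 3 9 1 9 → sum 45
Total = 59 + 45 = 104.
Check digit = (10 − (104 mod 10)) mod 10 = 6.

6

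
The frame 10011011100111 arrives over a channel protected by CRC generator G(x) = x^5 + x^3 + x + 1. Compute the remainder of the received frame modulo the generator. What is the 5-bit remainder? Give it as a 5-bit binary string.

Modulo-2 division of 10011011100111 by 101011:
  pos 0: 100110 XOR 101011 = 001101
  pos 2: 110111 XOR 101011 = 011100
  pos 3: 111001 XOR 101011 = 010010
  pos 4: 100100 XOR 101011 = 001111
  pos 6: 111101 XOR 101011 = 010110
  pos 7: 101101 XOR 101011 = 000110
Remainder = 01101 (nonzero — an error is detected).

01101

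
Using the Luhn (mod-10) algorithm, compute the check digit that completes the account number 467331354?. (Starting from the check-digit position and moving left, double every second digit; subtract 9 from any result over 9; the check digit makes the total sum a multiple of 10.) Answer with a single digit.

2

Partial digits right→left: 4 5 3 1 3 3 7 6 4
Double every second digit counting from the check-digit position (so the 1st, 3rd, 5th, ... of the partial from the right).
  doubled (with −9 where >9): 8 6 6 5 8 → sum 33
  kept as-is: 5 1 3 6 → sum 15
Total = 33 + 15 = 48.
Check digit = (10 − (48 mod 10)) mod 10 = 2.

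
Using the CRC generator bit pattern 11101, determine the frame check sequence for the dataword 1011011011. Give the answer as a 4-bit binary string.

0010

Append 4 zeros: 10110110110000. Divide by 11101 (XOR where the leading bit is 1):
  pos 0: 10110 XOR 11101 = 01011
  pos 1: 10111 XOR 11101 = 01010
  pos 2: 10101 XOR 11101 = 01000
  pos 3: 10000 XOR 11101 = 01101
  pos 4: 11011 XOR 11101 = 00110
  pos 6: 11010 XOR 11101 = 00111
  pos 8: 11100 XOR 11101 = 00001
Remainder (last 4 bits) = 0010. This is the CRC / FCS.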